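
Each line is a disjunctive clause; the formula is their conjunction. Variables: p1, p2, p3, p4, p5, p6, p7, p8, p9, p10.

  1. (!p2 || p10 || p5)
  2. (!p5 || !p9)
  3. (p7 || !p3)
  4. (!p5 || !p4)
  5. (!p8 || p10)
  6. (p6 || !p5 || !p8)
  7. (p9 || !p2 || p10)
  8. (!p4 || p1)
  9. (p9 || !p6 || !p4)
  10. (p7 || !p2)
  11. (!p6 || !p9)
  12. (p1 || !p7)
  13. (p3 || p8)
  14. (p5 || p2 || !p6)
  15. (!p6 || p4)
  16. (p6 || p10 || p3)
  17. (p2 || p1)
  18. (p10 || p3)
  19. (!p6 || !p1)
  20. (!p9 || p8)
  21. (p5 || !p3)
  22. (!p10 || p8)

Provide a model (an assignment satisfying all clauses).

p1=True  p2=False  p3=False  p4=False  p5=False  p6=False  p7=False  p8=True  p9=True  p10=True

Branch on p1: take p1 = True.
  then p6 is forced to False.
The remaining clauses are satisfied by p2 = False, p3 = False, p4 = False, p5 = False, p7 = False, p8 = True, p9 = True, p10 = True.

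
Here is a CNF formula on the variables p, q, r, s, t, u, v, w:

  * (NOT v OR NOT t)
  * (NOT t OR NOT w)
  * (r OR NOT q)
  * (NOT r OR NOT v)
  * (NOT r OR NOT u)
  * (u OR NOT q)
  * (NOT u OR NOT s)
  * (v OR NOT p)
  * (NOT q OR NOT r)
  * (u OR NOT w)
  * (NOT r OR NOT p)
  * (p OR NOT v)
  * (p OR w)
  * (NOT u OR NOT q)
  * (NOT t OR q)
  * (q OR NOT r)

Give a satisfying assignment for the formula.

p=True, q=False, r=False, s=False, t=False, u=True, v=True, w=True

Pure literal: s appears only negated; assign s = False.
t occurs only negated in the remaining clauses — set t = False.
Try p = True.
  then v is forced to True.
  then r is forced to False.
  then q is forced to False.
Set u = True and propagate.
w is now unconstrained; take w = True.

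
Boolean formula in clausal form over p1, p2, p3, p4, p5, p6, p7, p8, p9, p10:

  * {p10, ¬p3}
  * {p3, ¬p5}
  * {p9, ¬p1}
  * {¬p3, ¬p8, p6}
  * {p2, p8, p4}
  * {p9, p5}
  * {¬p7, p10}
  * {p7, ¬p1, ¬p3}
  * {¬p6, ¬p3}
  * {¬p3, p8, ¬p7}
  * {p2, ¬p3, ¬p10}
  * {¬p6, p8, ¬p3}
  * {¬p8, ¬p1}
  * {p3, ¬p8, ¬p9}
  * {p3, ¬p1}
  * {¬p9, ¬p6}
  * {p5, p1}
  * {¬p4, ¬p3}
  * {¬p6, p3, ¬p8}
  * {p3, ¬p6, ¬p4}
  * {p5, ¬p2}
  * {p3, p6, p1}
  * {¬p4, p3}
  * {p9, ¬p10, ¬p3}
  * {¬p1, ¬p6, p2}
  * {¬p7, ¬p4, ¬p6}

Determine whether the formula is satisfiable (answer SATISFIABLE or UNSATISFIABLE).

SATISFIABLE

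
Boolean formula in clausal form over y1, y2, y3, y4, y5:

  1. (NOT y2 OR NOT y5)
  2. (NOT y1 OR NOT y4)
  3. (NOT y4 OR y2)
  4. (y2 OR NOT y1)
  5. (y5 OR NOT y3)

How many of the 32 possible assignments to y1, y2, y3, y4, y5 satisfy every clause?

6

Satisfying assignments:
  y1=0 y2=0 y3=0 y4=0 y5=0
  y1=0 y2=0 y3=0 y4=0 y5=1
  y1=0 y2=0 y3=1 y4=0 y5=1
  y1=0 y2=1 y3=0 y4=0 y5=0
  y1=0 y2=1 y3=0 y4=1 y5=0
  y1=1 y2=1 y3=0 y4=0 y5=0
Count: 6.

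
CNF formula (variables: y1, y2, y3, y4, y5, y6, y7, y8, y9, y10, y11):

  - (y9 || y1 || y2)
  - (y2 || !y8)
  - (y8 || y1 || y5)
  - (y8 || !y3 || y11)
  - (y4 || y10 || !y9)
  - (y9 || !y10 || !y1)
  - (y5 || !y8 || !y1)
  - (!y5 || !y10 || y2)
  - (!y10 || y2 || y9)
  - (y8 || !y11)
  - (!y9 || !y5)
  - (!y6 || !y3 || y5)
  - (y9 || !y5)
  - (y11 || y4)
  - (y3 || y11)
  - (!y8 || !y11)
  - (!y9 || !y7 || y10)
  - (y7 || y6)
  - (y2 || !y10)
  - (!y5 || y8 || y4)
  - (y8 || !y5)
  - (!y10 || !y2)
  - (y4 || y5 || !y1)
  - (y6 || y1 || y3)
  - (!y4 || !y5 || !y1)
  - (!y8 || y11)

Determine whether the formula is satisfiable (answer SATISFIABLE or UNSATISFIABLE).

UNSATISFIABLE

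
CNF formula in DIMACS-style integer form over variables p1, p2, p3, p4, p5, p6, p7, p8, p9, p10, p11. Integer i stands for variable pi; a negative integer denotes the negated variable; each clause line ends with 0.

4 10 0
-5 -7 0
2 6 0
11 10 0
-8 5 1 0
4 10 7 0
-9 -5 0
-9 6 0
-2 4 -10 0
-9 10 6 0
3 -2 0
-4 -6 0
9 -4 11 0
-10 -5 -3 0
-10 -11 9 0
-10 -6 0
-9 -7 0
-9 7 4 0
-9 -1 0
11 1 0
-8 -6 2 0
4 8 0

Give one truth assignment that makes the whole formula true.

Branch on p1: take p1 = True.
  then p9 is forced to False.
For the remaining variables, p2 = True, p3 = True, p4 = True, p5 = True, p6 = False, p7 = False, p8 = False, p10 = False, p11 = True works.

p1 = 1, p2 = 1, p3 = 1, p4 = 1, p5 = 1, p6 = 0, p7 = 0, p8 = 0, p9 = 0, p10 = 0, p11 = 1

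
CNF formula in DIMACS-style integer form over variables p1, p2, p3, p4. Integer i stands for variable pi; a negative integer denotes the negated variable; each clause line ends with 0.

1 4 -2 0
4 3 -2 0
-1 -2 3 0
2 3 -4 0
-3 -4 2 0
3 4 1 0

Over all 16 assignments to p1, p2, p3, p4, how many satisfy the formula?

Satisfying assignments:
  p1=0 p2=0 p3=1 p4=0
  p1=0 p2=1 p3=0 p4=1
  p1=0 p2=1 p3=1 p4=1
  p1=1 p2=0 p3=0 p4=0
  p1=1 p2=0 p3=1 p4=0
  p1=1 p2=1 p3=1 p4=0
  p1=1 p2=1 p3=1 p4=1
That's 7 in total.

7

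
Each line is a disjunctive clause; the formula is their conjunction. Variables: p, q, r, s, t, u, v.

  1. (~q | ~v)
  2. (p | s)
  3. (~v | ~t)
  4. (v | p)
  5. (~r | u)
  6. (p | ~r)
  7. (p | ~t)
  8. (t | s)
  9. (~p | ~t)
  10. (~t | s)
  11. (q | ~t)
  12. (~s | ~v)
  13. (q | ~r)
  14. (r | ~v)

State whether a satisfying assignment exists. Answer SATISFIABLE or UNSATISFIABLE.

SATISFIABLE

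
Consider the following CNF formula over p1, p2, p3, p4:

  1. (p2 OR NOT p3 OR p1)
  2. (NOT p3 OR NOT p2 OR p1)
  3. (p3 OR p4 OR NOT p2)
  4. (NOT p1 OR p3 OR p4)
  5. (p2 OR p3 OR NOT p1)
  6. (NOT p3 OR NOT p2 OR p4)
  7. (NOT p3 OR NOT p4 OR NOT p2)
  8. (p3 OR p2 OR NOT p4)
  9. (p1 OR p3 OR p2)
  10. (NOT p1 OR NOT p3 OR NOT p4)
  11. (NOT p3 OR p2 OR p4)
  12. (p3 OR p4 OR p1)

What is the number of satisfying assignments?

2

The models are:
  p1=0 p2=1 p3=0 p4=1
  p1=1 p2=1 p3=0 p4=1
Count: 2.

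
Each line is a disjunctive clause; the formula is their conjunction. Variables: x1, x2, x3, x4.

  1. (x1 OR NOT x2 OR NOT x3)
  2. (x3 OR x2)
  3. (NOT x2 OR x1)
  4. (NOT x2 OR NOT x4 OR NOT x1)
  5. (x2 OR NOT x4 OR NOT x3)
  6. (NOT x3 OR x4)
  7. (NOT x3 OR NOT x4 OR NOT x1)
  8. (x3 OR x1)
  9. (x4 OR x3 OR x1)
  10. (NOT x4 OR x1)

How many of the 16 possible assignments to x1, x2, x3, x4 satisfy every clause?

1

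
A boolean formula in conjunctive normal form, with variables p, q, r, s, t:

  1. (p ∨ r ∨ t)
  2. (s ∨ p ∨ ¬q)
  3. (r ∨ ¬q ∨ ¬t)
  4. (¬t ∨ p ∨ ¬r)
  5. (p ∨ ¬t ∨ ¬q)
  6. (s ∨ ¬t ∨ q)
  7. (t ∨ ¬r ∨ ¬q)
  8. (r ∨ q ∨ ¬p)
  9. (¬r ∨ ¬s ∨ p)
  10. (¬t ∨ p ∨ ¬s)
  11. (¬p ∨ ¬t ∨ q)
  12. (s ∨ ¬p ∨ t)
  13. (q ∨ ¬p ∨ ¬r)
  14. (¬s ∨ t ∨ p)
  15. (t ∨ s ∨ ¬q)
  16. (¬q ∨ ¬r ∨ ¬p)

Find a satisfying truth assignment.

p = False, q = False, r = True, s = False, t = False

Check each clause:
  1. (t ∨ p ∨ r) — r is true.
  2. (¬q ∨ s ∨ p) — ¬q is true.
  3. (r ∨ ¬t ∨ ¬q) — r is true.
  4. (¬t ∨ p ∨ ¬r) — ¬t is true.
  5. (¬q ∨ p ∨ ¬t) — ¬t is true.
  6. (q ∨ ¬t ∨ s) — ¬t is true.
  7. (¬q ∨ t ∨ ¬r) — ¬q is true.
  8. (¬p ∨ q ∨ r) — r is true.
  9. (p ∨ ¬s ∨ ¬r) — ¬s is true.
  10. (¬s ∨ p ∨ ¬t) — ¬t is true.
  11. (¬p ∨ ¬t ∨ q) — ¬t is true.
  12. (s ∨ t ∨ ¬p) — ¬p is true.
  13. (¬p ∨ ¬r ∨ q) — ¬p is true.
  14. (t ∨ ¬s ∨ p) — ¬s is true.
  15. (t ∨ ¬q ∨ s) — ¬q is true.
  16. (¬r ∨ ¬p ∨ ¬q) — ¬q is true.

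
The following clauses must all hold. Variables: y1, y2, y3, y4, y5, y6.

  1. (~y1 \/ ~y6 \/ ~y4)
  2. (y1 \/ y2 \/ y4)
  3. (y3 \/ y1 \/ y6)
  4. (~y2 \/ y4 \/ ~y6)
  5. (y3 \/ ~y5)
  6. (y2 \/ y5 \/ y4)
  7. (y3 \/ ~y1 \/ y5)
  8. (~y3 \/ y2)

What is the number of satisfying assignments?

12

Split on y1, then y2.
  y1=1, y2=1: remaining (y3,y4,y5,y6) ∈ {(1,0,0,0); (1,0,1,0); (1,1,0,0); (1,1,1,0)} — 4.
  y1=1, y2=0: a clause becomes empty — 0.
  y1=0, y2=1: 7 of the 16 assignments to (y3,y4,y5,y6) work.
  y1=0, y2=0: remaining (y3,y4,y5,y6) ∈ {(0,1,0,1)} — 1.
Total: 4 + 0 + 7 + 1 = 12.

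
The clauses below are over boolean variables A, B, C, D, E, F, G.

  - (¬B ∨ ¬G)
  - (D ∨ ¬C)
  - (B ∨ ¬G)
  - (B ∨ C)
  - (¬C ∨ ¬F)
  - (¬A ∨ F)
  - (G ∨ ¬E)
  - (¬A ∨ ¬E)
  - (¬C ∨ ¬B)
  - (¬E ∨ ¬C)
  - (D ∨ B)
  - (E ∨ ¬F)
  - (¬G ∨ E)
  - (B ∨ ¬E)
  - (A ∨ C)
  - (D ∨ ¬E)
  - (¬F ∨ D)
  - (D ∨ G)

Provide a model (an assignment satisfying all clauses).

A=0, B=0, C=1, D=1, E=0, F=0, G=0

Check each clause:
  1. (¬G ∨ ¬B) — ¬G is true.
  2. (¬C ∨ D) — D is true.
  3. (¬G ∨ B) — ¬G is true.
  4. (C ∨ B) — C is true.
  5. (¬C ∨ ¬F) — ¬F is true.
  6. (¬A ∨ F) — ¬A is true.
  7. (G ∨ ¬E) — ¬E is true.
  8. (¬E ∨ ¬A) — ¬E is true.
  9. (¬C ∨ ¬B) — ¬B is true.
  10. (¬C ∨ ¬E) — ¬E is true.
  11. (B ∨ D) — D is true.
  12. (¬F ∨ E) — ¬F is true.
  13. (E ∨ ¬G) — ¬G is true.
  14. (B ∨ ¬E) — ¬E is true.
  15. (A ∨ C) — C is true.
  16. (D ∨ ¬E) — ¬E is true.
  17. (¬F ∨ D) — ¬F is true.
  18. (D ∨ G) — D is true.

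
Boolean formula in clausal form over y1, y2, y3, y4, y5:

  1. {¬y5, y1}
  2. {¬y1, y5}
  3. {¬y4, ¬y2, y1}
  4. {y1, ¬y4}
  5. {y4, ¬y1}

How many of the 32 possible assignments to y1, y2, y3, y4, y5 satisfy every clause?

8

Split on y1, then y4.
  y1=1, y4=1: remaining (y2,y3,y5) ∈ {(0,0,1); (0,1,1); (1,0,1); (1,1,1)} — 4.
  y1=1, y4=0: a clause becomes empty — 0.
  y1=0, y4=1: a clause becomes empty — 0.
  y1=0, y4=0: remaining (y2,y3,y5) ∈ {(0,0,0); (0,1,0); (1,0,0); (1,1,0)} — 4.
Total: 4 + 0 + 0 + 4 = 8.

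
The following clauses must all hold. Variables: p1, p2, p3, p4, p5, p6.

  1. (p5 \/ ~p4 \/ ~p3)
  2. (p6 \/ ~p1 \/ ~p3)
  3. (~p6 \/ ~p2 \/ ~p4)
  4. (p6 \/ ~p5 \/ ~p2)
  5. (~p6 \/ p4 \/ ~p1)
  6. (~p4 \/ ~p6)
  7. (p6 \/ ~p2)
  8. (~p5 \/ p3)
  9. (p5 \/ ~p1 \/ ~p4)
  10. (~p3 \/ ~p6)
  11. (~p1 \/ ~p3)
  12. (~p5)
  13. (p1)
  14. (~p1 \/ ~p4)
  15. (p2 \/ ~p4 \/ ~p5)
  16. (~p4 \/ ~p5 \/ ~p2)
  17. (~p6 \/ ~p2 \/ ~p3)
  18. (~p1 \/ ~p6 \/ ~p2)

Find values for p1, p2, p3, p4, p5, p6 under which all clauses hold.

p1 = 1  p2 = 0  p3 = 0  p4 = 0  p5 = 0  p6 = 0

Check each clause:
  1. (p5 \/ ~p3 \/ ~p4) — ~p3 is true.
  2. (p6 \/ ~p3 \/ ~p1) — ~p3 is true.
  3. (~p4 \/ ~p2 \/ ~p6) — ~p6 is true.
  4. (~p5 \/ p6 \/ ~p2) — ~p5 is true.
  5. (p4 \/ ~p6 \/ ~p1) — ~p6 is true.
  6. (~p4 \/ ~p6) — ~p6 is true.
  7. (~p2 \/ p6) — ~p2 is true.
  8. (p3 \/ ~p5) — ~p5 is true.
  9. (~p1 \/ p5 \/ ~p4) — ~p4 is true.
  10. (~p6 \/ ~p3) — ~p6 is true.
  11. (~p1 \/ ~p3) — ~p3 is true.
  12. (~p5) — ~p5 is true.
  13. (p1) — p1 is true.
  14. (~p4 \/ ~p1) — ~p4 is true.
  15. (~p5 \/ ~p4 \/ p2) — ~p5 is true.
  16. (~p4 \/ ~p2 \/ ~p5) — ~p5 is true.
  17. (~p2 \/ ~p6 \/ ~p3) — ~p6 is true.
  18. (~p1 \/ ~p6 \/ ~p2) — ~p6 is true.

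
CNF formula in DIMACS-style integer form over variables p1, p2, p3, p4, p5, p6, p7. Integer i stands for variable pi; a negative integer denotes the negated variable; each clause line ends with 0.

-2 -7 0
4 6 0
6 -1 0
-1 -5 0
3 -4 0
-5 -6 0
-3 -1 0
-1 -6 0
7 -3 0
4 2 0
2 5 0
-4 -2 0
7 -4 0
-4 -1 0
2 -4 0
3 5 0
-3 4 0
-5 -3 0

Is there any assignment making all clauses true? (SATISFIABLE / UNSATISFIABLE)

p4 = True:
  propagation gives p3=True, p1=False, p7=True, p2=False; an empty clause results — contradiction.
p4 = False:
  propagation gives p6=True, p5=False, p1=False, p2=True; an empty clause results — contradiction.
Every branch closes, so no satisfying assignment exists.

UNSATISFIABLE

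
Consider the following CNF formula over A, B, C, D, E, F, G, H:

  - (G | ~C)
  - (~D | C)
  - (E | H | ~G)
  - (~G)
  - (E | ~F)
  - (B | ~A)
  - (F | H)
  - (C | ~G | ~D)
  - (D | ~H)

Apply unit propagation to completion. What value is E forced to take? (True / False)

True

(~G) is a unit clause: G = False.
In (~C | G), G is now false; ~C must hold, so C = False.
From (C | ~D) and C = False: D = False.
(D | ~H) with D = False leaves only ~H, so H = False.
(F | H): since H = False, the clause reduces to (F). F = True.
(~F | E) with F = True leaves only E, so E = True.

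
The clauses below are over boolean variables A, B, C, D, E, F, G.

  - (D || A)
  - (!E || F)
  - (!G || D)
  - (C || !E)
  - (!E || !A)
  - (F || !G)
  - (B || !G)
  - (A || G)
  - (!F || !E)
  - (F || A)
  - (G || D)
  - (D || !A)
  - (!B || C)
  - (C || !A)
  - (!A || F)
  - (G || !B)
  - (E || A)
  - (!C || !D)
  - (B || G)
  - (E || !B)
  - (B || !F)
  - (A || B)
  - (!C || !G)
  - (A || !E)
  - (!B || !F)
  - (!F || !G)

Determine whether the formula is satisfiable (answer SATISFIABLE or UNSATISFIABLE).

UNSATISFIABLE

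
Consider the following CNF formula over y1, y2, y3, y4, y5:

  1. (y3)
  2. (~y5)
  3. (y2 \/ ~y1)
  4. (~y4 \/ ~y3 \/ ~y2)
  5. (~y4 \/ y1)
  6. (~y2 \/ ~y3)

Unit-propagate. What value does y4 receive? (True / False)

(y3) is a unit clause: y3 = True.
(~y5) stands alone — y5 = False.
In (~y3 \/ ~y2), ~y3 is now false; ~y2 must hold, so y2 = False.
In (y2 \/ ~y1), y2 is now false; ~y1 must hold, so y1 = False.
(y1 \/ ~y4): since y1 = False, the clause reduces to (~y4). y4 = False.

False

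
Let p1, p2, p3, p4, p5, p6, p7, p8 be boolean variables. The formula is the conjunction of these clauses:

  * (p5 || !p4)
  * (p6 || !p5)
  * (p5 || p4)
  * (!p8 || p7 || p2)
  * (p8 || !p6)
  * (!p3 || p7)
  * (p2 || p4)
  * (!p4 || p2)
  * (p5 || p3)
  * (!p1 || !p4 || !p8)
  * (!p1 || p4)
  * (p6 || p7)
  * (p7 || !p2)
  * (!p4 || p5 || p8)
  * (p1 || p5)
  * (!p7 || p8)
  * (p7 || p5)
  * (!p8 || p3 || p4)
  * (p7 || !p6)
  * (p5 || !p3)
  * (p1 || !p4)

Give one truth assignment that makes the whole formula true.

p1=False, p2=True, p3=True, p4=False, p5=True, p6=True, p7=True, p8=True

Branch on p1: take p1 = False.
  then p5 is forced to True.
  then p6 is forced to True.
  then p8 is forced to True.
  then p7 is forced to True.
  then p4 is forced to False.
  then p2 is forced to True.
  then p3 is forced to True.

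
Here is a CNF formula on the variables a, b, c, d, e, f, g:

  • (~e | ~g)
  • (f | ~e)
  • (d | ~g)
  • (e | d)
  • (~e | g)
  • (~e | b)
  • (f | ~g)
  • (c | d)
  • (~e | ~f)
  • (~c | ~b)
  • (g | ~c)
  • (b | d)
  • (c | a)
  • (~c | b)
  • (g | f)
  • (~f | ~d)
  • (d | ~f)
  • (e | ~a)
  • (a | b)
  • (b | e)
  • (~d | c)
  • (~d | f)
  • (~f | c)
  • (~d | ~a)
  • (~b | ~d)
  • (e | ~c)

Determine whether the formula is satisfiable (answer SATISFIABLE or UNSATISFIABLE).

UNSATISFIABLE

d = True:
  propagation gives f=False; an empty clause results — contradiction.
d = False:
  propagation gives g=False, e=True; an empty clause results — contradiction.
Every branch closes, so no satisfying assignment exists.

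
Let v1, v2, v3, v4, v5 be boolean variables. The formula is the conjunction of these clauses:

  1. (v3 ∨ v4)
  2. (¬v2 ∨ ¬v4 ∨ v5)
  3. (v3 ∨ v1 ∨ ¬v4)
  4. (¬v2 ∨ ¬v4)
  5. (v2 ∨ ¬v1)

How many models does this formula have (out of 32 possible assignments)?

8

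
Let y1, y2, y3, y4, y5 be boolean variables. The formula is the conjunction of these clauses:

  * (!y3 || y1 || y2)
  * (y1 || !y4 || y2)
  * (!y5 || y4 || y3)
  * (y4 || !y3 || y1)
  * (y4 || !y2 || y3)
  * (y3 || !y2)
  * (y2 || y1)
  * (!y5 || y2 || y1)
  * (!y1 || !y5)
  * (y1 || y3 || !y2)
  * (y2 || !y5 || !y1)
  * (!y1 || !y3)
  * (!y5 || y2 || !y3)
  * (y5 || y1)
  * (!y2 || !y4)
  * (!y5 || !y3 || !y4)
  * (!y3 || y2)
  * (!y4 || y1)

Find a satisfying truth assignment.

y1=True  y2=False  y3=False  y4=True  y5=False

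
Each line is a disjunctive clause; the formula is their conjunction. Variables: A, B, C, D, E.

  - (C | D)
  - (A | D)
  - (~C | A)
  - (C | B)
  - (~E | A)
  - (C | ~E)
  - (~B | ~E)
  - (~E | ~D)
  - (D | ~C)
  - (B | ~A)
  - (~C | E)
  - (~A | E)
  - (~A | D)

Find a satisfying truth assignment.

A = 0, B = 1, C = 0, D = 1, E = 0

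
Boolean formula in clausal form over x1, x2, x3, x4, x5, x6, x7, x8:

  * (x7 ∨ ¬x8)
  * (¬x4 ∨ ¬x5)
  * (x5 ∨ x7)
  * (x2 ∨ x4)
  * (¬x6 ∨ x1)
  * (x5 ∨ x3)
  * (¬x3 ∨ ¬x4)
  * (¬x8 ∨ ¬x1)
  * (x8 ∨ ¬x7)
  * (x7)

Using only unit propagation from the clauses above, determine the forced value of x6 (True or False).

Unit clause (x7) sets x7 = True.
In (x8 ∨ ¬x7), ¬x7 is now false; x8 must hold, so x8 = True.
In (¬x1 ∨ ¬x8), ¬x8 is now false; ¬x1 must hold, so x1 = False.
In (¬x6 ∨ x1), x1 is now false; ¬x6 must hold, so x6 = False.

False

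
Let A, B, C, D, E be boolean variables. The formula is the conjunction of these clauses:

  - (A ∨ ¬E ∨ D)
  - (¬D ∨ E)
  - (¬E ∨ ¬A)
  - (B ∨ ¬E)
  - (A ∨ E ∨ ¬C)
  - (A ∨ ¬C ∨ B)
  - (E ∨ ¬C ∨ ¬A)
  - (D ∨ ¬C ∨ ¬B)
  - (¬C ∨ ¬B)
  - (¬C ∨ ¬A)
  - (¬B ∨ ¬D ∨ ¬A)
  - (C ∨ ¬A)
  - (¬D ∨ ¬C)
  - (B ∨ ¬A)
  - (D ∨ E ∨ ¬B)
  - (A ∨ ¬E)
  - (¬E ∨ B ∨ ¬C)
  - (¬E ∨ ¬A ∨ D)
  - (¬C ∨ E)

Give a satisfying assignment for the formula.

A=F, B=F, C=F, D=F, E=F

Try A = False.
  then E is forced to False.
  then D is forced to False.
  then C is forced to False.
  then B is forced to False.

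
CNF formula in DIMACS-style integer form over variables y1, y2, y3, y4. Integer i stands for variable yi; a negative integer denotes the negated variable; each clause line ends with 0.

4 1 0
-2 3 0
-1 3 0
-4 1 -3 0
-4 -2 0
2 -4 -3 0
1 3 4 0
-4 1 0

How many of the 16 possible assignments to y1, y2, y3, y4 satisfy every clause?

2

The models are:
  y1=1 y2=0 y3=1 y4=0
  y1=1 y2=1 y3=1 y4=0
Count: 2.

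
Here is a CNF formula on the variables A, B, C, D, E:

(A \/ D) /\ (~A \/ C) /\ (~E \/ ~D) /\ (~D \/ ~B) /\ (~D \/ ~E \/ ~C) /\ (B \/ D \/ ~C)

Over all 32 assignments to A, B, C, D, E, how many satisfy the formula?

Satisfying assignments:
  A=0 B=0 C=0 D=1 E=0
  A=0 B=0 C=1 D=1 E=0
  A=1 B=0 C=1 D=1 E=0
  A=1 B=1 C=1 D=0 E=0
  A=1 B=1 C=1 D=0 E=1
Count: 5.

5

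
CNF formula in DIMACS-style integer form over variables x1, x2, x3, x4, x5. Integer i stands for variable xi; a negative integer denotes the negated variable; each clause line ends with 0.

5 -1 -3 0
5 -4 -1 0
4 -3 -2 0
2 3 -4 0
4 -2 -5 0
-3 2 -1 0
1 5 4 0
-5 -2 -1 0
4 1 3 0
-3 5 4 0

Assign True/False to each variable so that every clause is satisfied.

Branch on x1: take x1 = False.
Set x2 = False and propagate.
The remaining clauses are satisfied by x3 = True, x4 = True, x5 = False.

x1=F  x2=F  x3=T  x4=T  x5=F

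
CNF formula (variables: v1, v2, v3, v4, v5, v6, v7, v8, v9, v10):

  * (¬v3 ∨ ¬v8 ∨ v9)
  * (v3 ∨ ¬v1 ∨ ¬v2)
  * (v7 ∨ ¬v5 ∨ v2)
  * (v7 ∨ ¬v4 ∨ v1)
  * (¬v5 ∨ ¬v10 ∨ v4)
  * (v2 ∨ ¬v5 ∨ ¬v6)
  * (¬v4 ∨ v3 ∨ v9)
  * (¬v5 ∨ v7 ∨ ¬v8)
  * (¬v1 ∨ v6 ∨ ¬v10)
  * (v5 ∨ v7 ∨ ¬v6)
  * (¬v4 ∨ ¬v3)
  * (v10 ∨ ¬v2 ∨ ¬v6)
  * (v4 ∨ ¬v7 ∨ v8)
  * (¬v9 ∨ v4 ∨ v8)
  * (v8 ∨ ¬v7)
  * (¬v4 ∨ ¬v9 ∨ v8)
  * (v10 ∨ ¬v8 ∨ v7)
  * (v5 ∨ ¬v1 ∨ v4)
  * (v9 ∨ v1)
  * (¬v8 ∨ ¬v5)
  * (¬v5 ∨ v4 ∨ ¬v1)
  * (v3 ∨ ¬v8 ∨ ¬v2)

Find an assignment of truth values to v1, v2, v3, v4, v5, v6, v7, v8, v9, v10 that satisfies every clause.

Try v1 = False.
  then v9 is forced to True.
Branch on v2: take v2 = False.
The remaining clauses are satisfied by v3 = False, v4 = False, v5 = False, v6 = False, v7 = True, v8 = True, v10 = False.
Every clause has at least one true literal under this assignment.

v1 = F, v2 = F, v3 = F, v4 = F, v5 = F, v6 = F, v7 = T, v8 = T, v9 = T, v10 = F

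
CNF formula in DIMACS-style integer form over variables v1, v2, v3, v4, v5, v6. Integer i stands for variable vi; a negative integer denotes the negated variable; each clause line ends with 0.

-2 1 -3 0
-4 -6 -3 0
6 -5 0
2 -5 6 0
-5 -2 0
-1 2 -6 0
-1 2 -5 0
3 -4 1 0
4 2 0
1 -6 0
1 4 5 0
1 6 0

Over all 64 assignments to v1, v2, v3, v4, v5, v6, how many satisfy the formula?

9

Split on v1, then v2.
  v1=T, v2=T: 7 of the 16 assignments to (v3,v4,v5,v6) work.
  v1=T, v2=F: remaining (v3,v4,v5,v6) ∈ {(F,T,F,F); (T,T,F,F)} — 2.
  v1=F, v2=T: a clause becomes empty — 0.
  v1=F, v2=F: a clause becomes empty — 0.
Total: 7 + 2 + 0 + 0 = 9.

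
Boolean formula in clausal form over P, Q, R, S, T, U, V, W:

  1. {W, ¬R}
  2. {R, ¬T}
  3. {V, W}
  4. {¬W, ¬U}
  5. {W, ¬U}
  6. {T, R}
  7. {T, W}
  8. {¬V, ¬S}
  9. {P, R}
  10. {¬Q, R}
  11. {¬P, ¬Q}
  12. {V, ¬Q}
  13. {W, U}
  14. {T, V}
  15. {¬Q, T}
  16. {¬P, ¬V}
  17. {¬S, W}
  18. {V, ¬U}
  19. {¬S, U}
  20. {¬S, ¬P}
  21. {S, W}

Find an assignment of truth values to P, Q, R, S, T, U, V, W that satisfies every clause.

P = 0, Q = 1, R = 1, S = 0, T = 1, U = 0, V = 1, W = 1

Check each clause:
  1. {¬R, W} — W is true.
  2. {R, ¬T} — R is true.
  3. {W, V} — W is true.
  4. {¬W, ¬U} — ¬U is true.
  5. {W, ¬U} — W is true.
  6. {R, T} — R is true.
  7. {T, W} — W is true.
  8. {¬S, ¬V} — ¬S is true.
  9. {R, P} — R is true.
  10. {¬Q, R} — R is true.
  11. {¬P, ¬Q} — ¬P is true.
  12. {V, ¬Q} — V is true.
  13. {W, U} — W is true.
  14. {V, T} — T is true.
  15. {¬Q, T} — T is true.
  16. {¬P, ¬V} — ¬P is true.
  17. {¬S, W} — W is true.
  18. {V, ¬U} — ¬U is true.
  19. {U, ¬S} — ¬S is true.
  20. {¬P, ¬S} — ¬S is true.
  21. {S, W} — W is true.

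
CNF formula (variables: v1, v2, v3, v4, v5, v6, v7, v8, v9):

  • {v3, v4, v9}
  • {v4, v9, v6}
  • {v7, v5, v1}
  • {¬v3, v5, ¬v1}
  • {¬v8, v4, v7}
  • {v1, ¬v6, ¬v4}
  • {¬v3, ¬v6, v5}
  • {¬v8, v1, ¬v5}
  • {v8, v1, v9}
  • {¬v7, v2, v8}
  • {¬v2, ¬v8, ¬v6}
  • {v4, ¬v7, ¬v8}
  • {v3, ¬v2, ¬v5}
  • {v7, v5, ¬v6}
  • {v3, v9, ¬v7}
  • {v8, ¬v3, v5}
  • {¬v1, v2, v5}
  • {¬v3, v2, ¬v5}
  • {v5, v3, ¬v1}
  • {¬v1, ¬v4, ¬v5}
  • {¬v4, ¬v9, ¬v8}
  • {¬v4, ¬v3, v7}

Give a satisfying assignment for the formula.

v1=0, v2=1, v3=1, v4=0, v5=1, v6=0, v7=1, v8=0, v9=1

Check each clause:
  1. {v9, v3, v4} — v9 is true.
  2. {v4, v6, v9} — v9 is true.
  3. {v5, v7, v1} — v5 is true.
  4. {¬v3, ¬v1, v5} — v5 is true.
  5. {v4, v7, ¬v8} — ¬v8 is true.
  6. {¬v4, ¬v6, v1} — ¬v6 is true.
  7. {¬v3, v5, ¬v6} — ¬v6 is true.
  8. {¬v8, v1, ¬v5} — ¬v8 is true.
  9. {v1, v8, v9} — v9 is true.
  10. {¬v7, v8, v2} — v2 is true.
  11. {¬v6, ¬v8, ¬v2} — ¬v8 is true.
  12. {¬v7, v4, ¬v8} — ¬v8 is true.
  13. {¬v5, ¬v2, v3} — v3 is true.
  14. {¬v6, v5, v7} — ¬v6 is true.
  15. {¬v7, v9, v3} — v3 is true.
  16. {v8, ¬v3, v5} — v5 is true.
  17. {¬v1, v5, v2} — v2 is true.
  18. {v2, ¬v5, ¬v3} — v2 is true.
  19. {¬v1, v5, v3} — v3 is true.
  20. {¬v5, ¬v4, ¬v1} — ¬v4 is true.
  21. {¬v4, ¬v8, ¬v9} — ¬v8 is true.
  22. {v7, ¬v4, ¬v3} — ¬v4 is true.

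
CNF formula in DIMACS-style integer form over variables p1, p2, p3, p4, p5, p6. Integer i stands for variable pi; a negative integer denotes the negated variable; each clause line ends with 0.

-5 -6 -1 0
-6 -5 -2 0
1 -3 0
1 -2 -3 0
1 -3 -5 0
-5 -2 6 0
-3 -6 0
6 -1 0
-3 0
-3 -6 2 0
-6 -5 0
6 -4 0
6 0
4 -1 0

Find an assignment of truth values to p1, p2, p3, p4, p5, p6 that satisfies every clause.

p1=1, p2=1, p3=0, p4=1, p5=0, p6=1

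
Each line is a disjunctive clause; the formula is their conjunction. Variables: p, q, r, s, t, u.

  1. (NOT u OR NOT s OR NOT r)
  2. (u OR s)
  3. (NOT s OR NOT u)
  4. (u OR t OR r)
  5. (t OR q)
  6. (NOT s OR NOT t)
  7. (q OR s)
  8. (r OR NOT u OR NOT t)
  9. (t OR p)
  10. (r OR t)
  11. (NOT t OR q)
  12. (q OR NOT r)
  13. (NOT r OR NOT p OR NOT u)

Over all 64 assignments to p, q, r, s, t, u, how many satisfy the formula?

2

Satisfying assignments:
  p=F q=T r=T s=F t=T u=T
  p=T q=T r=T s=T t=F u=F
That's 2 in total.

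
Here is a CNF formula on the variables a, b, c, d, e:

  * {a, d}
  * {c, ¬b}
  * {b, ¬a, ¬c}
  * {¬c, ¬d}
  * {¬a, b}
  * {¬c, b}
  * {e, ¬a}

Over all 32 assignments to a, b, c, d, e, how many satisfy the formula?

3

The models are:
  a=F b=F c=F d=T e=F
  a=F b=F c=F d=T e=T
  a=T b=T c=T d=F e=T
That's 3 in total.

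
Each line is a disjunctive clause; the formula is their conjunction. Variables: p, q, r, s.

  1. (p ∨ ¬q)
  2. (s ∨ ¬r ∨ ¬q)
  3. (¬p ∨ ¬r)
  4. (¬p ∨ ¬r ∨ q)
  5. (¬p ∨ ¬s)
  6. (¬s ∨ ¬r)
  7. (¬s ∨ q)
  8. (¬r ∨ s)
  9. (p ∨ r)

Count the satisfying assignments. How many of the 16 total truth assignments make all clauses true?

The models are:
  p=T q=F r=F s=F
  p=T q=T r=F s=F
Count: 2.

2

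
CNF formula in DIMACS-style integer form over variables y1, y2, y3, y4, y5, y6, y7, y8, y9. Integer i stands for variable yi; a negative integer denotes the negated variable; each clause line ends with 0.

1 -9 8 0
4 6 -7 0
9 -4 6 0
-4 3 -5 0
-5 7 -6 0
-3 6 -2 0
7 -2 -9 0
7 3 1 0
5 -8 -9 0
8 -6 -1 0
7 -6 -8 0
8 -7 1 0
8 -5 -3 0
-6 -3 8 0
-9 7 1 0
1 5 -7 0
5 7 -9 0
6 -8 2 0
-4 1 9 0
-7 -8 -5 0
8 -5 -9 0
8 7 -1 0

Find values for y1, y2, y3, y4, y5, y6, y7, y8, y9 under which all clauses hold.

y1=T  y2=F  y3=T  y4=T  y5=F  y6=F  y7=T  y8=F  y9=T

Branch on y1: take y1 = True.
Set y2 = False and propagate.
Branch on y3: take y3 = True.
For the remaining variables, y4 = True, y5 = False, y6 = False, y7 = True, y8 = False, y9 = True works.
Every clause has at least one true literal under this assignment.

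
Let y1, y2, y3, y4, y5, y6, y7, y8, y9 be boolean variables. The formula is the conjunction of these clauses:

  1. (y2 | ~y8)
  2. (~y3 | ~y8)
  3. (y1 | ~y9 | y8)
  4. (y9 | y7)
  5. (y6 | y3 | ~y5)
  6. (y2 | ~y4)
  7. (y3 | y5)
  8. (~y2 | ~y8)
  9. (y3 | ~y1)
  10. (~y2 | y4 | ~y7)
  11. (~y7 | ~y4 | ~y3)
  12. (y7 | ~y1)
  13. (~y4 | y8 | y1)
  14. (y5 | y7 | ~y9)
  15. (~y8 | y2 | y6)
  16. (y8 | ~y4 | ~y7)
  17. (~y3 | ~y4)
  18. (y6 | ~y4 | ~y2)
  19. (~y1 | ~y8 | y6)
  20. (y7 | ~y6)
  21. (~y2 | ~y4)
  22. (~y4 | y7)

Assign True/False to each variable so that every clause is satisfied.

Branch on y1: take y1 = True.
  then y3 is forced to True.
  then y8 is forced to False.
  then y7 is forced to True.
  then y4 is forced to False.
  then y2 is forced to False.
y5, y6, y9 are now unconstrained; take y5 = True, y6 = False, y9 = True.

y1=T, y2=F, y3=T, y4=F, y5=T, y6=F, y7=T, y8=F, y9=T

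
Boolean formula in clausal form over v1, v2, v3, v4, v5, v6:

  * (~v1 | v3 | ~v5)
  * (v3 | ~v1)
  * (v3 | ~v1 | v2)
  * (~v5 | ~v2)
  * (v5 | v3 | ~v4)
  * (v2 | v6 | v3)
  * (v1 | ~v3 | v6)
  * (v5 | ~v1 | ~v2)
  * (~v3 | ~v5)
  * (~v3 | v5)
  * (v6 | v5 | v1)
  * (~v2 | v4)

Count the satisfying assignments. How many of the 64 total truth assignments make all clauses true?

3

Satisfying assignments:
  v1=F v2=F v3=F v4=F v5=F v6=T
  v1=F v2=F v3=F v4=F v5=T v6=T
  v1=F v2=F v3=F v4=T v5=T v6=T
That's 3 in total.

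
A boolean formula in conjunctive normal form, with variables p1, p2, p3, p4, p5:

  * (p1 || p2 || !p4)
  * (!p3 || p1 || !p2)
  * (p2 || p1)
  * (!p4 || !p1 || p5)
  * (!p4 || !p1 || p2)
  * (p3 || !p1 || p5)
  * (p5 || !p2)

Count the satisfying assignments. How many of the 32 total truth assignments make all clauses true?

9

Split on p1, then p2.
  p1=1, p2=1: remaining (p3,p4,p5) ∈ {(0,0,1); (0,1,1); (1,0,1); (1,1,1)} — 4.
  p1=1, p2=0: remaining (p3,p4,p5) ∈ {(0,0,1); (1,0,0); (1,0,1)} — 3.
  p1=0, p2=1: remaining (p3,p4,p5) ∈ {(0,0,1); (0,1,1)} — 2.
  p1=0, p2=0: a clause becomes empty — 0.
Total: 4 + 3 + 2 + 0 = 9.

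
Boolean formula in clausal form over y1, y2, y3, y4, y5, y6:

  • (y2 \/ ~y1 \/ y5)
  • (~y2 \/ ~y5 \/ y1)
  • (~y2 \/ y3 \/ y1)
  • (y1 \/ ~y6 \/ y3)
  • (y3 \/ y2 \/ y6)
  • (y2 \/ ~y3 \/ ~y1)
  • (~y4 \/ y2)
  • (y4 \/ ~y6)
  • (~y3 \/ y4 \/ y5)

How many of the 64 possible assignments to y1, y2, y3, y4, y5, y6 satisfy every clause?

Case analysis on y2 and y1:
  y2=1, y1=1: 11 of the 16 assignments to (y3,y4,y5,y6) work.
  y2=1, y1=0: remaining (y3,y4,y5,y6) ∈ {(1,1,0,0); (1,1,0,1)} — 2.
  y2=0, y1=1: a clause becomes empty — 0.
  y2=0, y1=0: remaining (y3,y4,y5,y6) ∈ {(1,0,1,0)} — 1.
Total: 11 + 2 + 0 + 1 = 14.

14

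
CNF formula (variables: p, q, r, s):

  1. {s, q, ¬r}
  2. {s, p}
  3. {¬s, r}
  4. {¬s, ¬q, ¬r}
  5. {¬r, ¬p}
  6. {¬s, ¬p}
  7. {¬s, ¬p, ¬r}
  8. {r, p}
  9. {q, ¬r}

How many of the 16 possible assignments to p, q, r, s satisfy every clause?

2

The models are:
  p=1 q=0 r=0 s=0
  p=1 q=1 r=0 s=0
Count: 2.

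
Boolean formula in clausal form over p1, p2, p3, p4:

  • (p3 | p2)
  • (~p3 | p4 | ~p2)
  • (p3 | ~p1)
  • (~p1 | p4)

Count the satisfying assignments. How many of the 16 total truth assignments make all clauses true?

The models are:
  p1=0 p2=0 p3=1 p4=0
  p1=0 p2=0 p3=1 p4=1
  p1=0 p2=1 p3=0 p4=0
  p1=0 p2=1 p3=0 p4=1
  p1=0 p2=1 p3=1 p4=1
  p1=1 p2=0 p3=1 p4=1
  p1=1 p2=1 p3=1 p4=1
Count: 7.

7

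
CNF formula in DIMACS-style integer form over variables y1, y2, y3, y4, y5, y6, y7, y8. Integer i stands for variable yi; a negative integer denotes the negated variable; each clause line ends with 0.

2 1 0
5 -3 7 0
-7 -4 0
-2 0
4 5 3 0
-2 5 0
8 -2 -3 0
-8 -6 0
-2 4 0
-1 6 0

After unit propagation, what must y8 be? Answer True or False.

False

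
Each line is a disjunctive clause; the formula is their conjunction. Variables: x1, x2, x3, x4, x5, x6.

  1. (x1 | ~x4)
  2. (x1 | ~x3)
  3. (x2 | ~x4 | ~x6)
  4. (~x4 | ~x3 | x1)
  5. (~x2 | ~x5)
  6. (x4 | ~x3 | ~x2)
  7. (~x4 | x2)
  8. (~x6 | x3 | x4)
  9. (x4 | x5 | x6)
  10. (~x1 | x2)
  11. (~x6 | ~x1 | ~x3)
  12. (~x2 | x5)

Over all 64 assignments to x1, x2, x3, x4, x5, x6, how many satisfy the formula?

1

Satisfying assignments:
  x1=F x2=F x3=F x4=F x5=T x6=F
Count: 1.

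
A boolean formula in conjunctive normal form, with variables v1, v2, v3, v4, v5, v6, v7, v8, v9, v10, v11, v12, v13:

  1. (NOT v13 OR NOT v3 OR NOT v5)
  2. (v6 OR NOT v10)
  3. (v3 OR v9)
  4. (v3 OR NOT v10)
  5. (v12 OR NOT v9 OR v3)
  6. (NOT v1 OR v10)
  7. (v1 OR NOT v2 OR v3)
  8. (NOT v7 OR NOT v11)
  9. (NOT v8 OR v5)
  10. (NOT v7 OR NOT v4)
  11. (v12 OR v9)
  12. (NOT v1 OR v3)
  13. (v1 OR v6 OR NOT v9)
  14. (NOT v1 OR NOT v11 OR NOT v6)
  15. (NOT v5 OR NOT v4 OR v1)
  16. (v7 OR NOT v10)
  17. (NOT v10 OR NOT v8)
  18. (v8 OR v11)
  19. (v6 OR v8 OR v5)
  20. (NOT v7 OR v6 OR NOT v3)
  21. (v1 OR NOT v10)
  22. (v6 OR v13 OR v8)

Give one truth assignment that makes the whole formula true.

v1=False, v2=False, v3=True, v4=False, v5=True, v6=True, v7=False, v8=False, v9=True, v10=False, v11=True, v12=True, v13=False

v2 occurs only negated in the remaining clauses — set v2 = False.
v4 occurs only negated in the remaining clauses — set v4 = False.
Branch on v1: take v1 = False.
  then v10 is forced to False.
Set v3 = True and propagate.
The remaining clauses are satisfied by v5 = True, v6 = True, v7 = False, v8 = False, v9 = True, v11 = True, v12 = True, v13 = False.
Check each clause:
  1. (NOT v13 OR NOT v3 OR NOT v5) — NOT v13 is true.
  2. (v6 OR NOT v10) — v6 is true.
  3. (v3 OR v9) — v9 is true.
  4. (NOT v10 OR v3) — v3 is true.
  5. (NOT v9 OR v12 OR v3) — v3 is true.
  6. (NOT v1 OR v10) — NOT v1 is true.
  7. (NOT v2 OR v1 OR v3) — v3 is true.
  8. (NOT v11 OR NOT v7) — NOT v7 is true.
  9. (v5 OR NOT v8) — NOT v8 is true.
  10. (NOT v7 OR NOT v4) — NOT v7 is true.
  11. (v9 OR v12) — v9 is true.
  12. (v3 OR NOT v1) — v3 is true.
  13. (v6 OR v1 OR NOT v9) — v6 is true.
  14. (NOT v11 OR NOT v6 OR NOT v1) — NOT v1 is true.
  15. (NOT v4 OR NOT v5 OR v1) — NOT v4 is true.
  16. (v7 OR NOT v10) — NOT v10 is true.
  17. (NOT v8 OR NOT v10) — NOT v8 is true.
  18. (v8 OR v11) — v11 is true.
  19. (v6 OR v8 OR v5) — v5 is true.
  20. (NOT v3 OR v6 OR NOT v7) — NOT v7 is true.
  21. (v1 OR NOT v10) — NOT v10 is true.
  22. (v13 OR v6 OR v8) — v6 is true.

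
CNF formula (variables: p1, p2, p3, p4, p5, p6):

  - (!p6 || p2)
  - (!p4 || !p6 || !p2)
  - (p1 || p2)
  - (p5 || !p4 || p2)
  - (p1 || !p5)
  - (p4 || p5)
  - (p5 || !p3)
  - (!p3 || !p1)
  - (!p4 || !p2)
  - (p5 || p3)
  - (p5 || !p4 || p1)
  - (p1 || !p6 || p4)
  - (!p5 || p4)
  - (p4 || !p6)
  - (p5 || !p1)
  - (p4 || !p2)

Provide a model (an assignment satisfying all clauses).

p1 = 1, p2 = 0, p3 = 0, p4 = 1, p5 = 1, p6 = 0

Check each clause:
  1. (p2 || !p6) — !p6 is true.
  2. (!p2 || !p4 || !p6) — !p6 is true.
  3. (p2 || p1) — p1 is true.
  4. (!p4 || p5 || p2) — p5 is true.
  5. (!p5 || p1) — p1 is true.
  6. (p5 || p4) — p4 is true.
  7. (!p3 || p5) — !p3 is true.
  8. (!p1 || !p3) — !p3 is true.
  9. (!p4 || !p2) — !p2 is true.
  10. (p3 || p5) — p5 is true.
  11. (p1 || !p4 || p5) — p1 is true.
  12. (!p6 || p4 || p1) — p1 is true.
  13. (p4 || !p5) — p4 is true.
  14. (p4 || !p6) — !p6 is true.
  15. (p5 || !p1) — p5 is true.
  16. (p4 || !p2) — p4 is true.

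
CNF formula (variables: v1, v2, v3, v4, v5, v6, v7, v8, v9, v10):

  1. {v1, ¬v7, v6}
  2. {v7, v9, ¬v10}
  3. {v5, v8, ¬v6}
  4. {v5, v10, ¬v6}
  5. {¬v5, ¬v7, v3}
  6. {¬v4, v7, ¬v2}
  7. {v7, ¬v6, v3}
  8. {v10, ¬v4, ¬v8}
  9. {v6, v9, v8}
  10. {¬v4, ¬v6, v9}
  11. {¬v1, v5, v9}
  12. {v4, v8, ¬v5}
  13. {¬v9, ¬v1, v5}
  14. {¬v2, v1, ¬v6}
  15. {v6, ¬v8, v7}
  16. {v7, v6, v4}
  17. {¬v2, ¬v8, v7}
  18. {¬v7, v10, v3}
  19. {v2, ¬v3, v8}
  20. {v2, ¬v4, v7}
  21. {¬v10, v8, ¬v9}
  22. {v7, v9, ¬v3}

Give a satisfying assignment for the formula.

v1=True, v2=True, v3=True, v4=True, v5=True, v6=True, v7=True, v8=False, v9=True, v10=False

Set v1 = True and propagate.
The remaining clauses are satisfied by v2 = True, v3 = True, v4 = True, v5 = True, v6 = True, v7 = True, v8 = False, v9 = True, v10 = False.
Every clause has at least one true literal under this assignment.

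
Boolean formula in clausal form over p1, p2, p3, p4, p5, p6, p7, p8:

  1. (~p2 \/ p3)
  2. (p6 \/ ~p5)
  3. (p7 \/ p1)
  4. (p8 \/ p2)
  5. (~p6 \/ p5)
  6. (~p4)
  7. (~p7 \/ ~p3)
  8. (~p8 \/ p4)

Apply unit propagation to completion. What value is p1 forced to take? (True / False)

True

(~p4) stands alone — p4 = False.
In (~p8 \/ p4), p4 is now false; ~p8 must hold, so p8 = False.
(p2 \/ p8): since p8 = False, the clause reduces to (p2). p2 = True.
(p3 \/ ~p2) with p2 = True leaves only p3, so p3 = True.
From (~p7 \/ ~p3) and p3 = True: p7 = False.
(p7 \/ p1) with p7 = False leaves only p1, so p1 = True.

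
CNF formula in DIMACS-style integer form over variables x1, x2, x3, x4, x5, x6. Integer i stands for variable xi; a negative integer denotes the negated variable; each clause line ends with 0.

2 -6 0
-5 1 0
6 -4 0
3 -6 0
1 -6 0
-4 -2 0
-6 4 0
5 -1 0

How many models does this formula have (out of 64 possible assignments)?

Split on x6, then x1.
  x6=T, x1=T: a clause becomes empty — 0.
  x6=T, x1=F: a clause becomes empty — 0.
  x6=F, x1=T: remaining (x2,x3,x4,x5) ∈ {(F,F,F,T); (F,T,F,T); (T,F,F,T); (T,T,F,T)} — 4.
  x6=F, x1=F: remaining (x2,x3,x4,x5) ∈ {(F,F,F,F); (F,T,F,F); (T,F,F,F); (T,T,F,F)} — 4.
Total: 0 + 0 + 4 + 4 = 8.

8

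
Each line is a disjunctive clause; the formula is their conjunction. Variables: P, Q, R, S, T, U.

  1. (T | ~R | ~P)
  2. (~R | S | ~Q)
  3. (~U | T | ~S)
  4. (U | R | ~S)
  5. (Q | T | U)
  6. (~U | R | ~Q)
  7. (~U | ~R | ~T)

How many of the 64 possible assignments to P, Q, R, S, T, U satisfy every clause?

20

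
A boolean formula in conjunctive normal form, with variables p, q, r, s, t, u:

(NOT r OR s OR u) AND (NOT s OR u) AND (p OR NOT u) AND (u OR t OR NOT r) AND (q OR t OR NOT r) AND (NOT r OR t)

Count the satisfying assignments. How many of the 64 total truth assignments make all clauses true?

20

Case analysis on r and u:
  r=1, u=1: remaining (p,q,s,t) ∈ {(1,0,0,1); (1,0,1,1); (1,1,0,1); (1,1,1,1)} — 4.
  r=1, u=0: a clause becomes empty — 0.
  r=0, u=1: forces p=1; q, s, t free → 2^3 = 8.
  r=0, u=0: forces s=0; p, q, t free → 2^3 = 8.
Total: 4 + 0 + 8 + 8 = 20.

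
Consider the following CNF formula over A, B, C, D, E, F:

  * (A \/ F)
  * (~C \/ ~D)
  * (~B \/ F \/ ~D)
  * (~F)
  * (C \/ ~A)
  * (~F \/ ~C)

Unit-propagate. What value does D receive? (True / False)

False

(~F) stands alone — F = False.
From (F \/ A) and F = False: A = True.
(C \/ ~A): since A = True, the clause reduces to (C). C = True.
(~D \/ ~C) with C = True leaves only ~D, so D = False.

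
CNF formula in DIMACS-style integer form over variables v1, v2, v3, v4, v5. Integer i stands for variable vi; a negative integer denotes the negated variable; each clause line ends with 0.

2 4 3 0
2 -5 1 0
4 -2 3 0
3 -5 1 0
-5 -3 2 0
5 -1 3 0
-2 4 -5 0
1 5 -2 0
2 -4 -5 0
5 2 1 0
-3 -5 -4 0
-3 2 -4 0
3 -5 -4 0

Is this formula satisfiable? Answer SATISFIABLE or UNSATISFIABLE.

Try v1 = True.
For the remaining variables, v2 = True, v3 = True, v4 = False, v5 = False works.
So v1=T, v2=T, v3=T, v4=F, v5=F is a satisfying assignment.

SATISFIABLE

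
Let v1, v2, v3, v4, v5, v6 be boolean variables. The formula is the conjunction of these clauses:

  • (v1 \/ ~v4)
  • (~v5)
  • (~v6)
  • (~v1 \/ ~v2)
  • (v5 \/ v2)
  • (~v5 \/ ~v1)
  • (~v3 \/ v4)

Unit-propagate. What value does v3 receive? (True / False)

False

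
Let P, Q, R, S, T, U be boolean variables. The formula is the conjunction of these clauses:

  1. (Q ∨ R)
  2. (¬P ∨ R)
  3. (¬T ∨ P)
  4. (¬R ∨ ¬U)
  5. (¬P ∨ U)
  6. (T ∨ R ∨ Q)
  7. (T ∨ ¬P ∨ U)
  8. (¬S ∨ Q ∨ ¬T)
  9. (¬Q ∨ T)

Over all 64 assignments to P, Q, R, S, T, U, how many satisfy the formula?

2

The models are:
  P=0 Q=0 R=1 S=0 T=0 U=0
  P=0 Q=0 R=1 S=1 T=0 U=0
That's 2 in total.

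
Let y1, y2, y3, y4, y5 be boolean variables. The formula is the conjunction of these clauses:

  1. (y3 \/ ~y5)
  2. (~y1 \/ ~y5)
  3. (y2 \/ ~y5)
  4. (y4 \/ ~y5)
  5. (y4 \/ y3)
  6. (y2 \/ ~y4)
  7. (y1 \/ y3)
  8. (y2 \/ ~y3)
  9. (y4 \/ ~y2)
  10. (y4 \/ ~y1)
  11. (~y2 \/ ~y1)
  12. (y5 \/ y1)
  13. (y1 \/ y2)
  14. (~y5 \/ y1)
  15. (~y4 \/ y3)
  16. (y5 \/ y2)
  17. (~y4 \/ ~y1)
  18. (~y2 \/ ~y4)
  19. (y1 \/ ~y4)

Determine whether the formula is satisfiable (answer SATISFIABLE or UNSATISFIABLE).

y1 = True:
  propagation gives y5=False, y4=True; an empty clause results — contradiction.
y1 = False:
  propagation gives y3=True, y2=True, y4=True; an empty clause results — contradiction.
Every branch closes, so no satisfying assignment exists.

UNSATISFIABLE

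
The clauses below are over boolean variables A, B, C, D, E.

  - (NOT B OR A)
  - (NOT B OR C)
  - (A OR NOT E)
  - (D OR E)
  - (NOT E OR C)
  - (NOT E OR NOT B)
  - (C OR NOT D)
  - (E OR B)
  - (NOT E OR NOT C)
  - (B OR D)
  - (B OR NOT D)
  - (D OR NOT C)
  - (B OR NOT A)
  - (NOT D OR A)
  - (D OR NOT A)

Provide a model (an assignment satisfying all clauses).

A=T, B=T, C=T, D=T, E=F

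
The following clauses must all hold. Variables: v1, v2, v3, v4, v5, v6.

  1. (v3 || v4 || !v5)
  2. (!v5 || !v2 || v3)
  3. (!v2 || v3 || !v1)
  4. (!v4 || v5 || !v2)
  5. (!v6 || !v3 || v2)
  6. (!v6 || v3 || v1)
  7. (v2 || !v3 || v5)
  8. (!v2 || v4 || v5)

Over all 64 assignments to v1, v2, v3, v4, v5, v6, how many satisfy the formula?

21

Split on v2, then v3.
  v2=1, v3=1: forces v5=1; v1, v4, v6 free → 2^3 = 8.
  v2=1, v3=0: a clause becomes empty — 0.
  v2=0, v3=1: remaining (v1,v4,v5,v6) ∈ {(0,0,1,0); (0,1,1,0); (1,0,1,0); (1,1,1,0)} — 4.
  v2=0, v3=0: 9 of the 16 assignments to (v1,v4,v5,v6) work.
Total: 8 + 0 + 4 + 9 = 21.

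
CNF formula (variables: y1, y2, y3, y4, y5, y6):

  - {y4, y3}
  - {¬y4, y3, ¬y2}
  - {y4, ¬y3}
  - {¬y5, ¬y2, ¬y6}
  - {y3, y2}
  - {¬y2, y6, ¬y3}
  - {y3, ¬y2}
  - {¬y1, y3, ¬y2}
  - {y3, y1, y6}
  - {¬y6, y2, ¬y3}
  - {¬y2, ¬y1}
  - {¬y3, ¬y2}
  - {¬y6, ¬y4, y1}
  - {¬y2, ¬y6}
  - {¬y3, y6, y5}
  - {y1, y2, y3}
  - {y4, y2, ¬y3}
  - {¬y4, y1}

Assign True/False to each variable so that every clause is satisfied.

y1 = True, y2 = False, y3 = True, y4 = True, y5 = True, y6 = False

Check each clause:
  1. {y3, y4} — y3 is true.
  2. {¬y2, ¬y4, y3} — y3 is true.
  3. {¬y3, y4} — y4 is true.
  4. {¬y6, ¬y5, ¬y2} — ¬y6 is true.
  5. {y2, y3} — y3 is true.
  6. {¬y3, ¬y2, y6} — ¬y2 is true.
  7. {y3, ¬y2} — y3 is true.
  8. {y3, ¬y2, ¬y1} — y3 is true.
  9. {y3, y6, y1} — y1 is true.
  10. {y2, ¬y6, ¬y3} — ¬y6 is true.
  11. {¬y1, ¬y2} — ¬y2 is true.
  12. {¬y2, ¬y3} — ¬y2 is true.
  13. {¬y6, y1, ¬y4} — y1 is true.
  14. {¬y2, ¬y6} — ¬y6 is true.
  15. {y6, y5, ¬y3} — y5 is true.
  16. {y2, y3, y1} — y1 is true.
  17. {y2, y4, ¬y3} — y4 is true.
  18. {y1, ¬y4} — y1 is true.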